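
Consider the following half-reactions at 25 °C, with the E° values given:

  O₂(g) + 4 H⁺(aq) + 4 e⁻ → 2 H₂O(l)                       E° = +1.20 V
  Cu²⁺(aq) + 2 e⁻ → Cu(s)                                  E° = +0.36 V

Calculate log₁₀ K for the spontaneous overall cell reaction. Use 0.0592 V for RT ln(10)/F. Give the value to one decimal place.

Cathode: O₂/H₂O; anode: Cu²⁺/Cu. E°cell = +0.84 V, n = 4.
log K = nE°cell / 0.0592 = (4)(+0.84) / 0.0592 = 56.8.

56.8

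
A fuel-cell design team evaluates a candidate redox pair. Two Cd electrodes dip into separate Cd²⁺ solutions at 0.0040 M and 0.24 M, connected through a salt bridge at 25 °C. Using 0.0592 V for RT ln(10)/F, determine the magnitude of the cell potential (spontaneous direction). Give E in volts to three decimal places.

+0.053 V

For a concentration cell E°cell = 0. The 0.24 M side is the cathode (reduction is favoured where [Cd²⁺] is higher).
With n = 2, E = −(0.0592/2) log([Cd²⁺]ₐₙ/[Cd²⁺]꜀ₐₜ) = −(0.0592/2) log(0.004/0.24) = −(0.0592/2)(-1.778) = +0.053 V.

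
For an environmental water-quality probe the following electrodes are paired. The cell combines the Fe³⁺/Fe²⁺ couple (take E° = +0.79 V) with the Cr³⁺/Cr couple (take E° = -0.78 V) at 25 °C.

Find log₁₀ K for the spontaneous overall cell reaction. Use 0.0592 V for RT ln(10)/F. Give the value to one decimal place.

Cathode: Fe³⁺/Fe²⁺; anode: Cr³⁺/Cr. E°cell = +1.57 V, n = 3.
log K = nE°cell / 0.0592 = (3)(+1.57) / 0.0592 = 79.6.

79.6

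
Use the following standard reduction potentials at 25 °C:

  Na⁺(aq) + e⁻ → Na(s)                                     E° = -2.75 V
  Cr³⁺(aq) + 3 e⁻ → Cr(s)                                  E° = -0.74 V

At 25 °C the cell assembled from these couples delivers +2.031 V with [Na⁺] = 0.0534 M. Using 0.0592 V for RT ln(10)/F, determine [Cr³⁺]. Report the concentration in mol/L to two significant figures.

Cr³⁺/Cr is the cathode, Na⁺/Na the anode: E°cell = +2.01 V, n = 3.
Overall reaction: Cr³⁺(aq) + 3 Na(s) → Cr(s) + 3 Na⁺(aq); Q = [Na⁺]^3/[Cr³⁺]^1.
From E = E° − (0.0592/n) log Q: log Q = (E° − E)·n/0.0592 = (+2.01 − (+2.031))·3/0.0592 = -1.0642.
So 1·log[Cr³⁺] = 3·log(0.0534) − log Q = -3.8174 − (-1.0642) = -2.7532; [Cr³⁺] = 10^(-2.7532) ≈ 0.0018 M.

0.0018 M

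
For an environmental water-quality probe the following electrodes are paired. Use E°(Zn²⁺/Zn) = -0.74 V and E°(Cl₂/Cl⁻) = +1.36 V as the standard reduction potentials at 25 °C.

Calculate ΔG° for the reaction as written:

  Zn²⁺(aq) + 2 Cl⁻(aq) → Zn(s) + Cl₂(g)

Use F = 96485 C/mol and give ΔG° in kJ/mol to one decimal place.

+405.2 kJ/mol

As written, Zn²⁺/Zn is reduced (cathode) and Cl₂/Cl⁻ is oxidised (anode), so E°cell = (-0.74) − (+1.36) = -2.10 V.
Balancing electrons gives n = 2.
ΔG° = −nFE° = −(2)(96485)(-2.10) = 405,237 J = +405.2 kJ/mol.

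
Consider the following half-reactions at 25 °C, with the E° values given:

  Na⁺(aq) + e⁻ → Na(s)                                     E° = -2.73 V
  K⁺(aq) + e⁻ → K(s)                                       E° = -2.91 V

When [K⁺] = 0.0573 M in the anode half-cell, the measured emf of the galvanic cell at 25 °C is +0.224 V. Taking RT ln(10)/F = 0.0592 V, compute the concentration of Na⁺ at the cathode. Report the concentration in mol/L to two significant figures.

Na⁺/Na is the cathode, K⁺/K the anode: E°cell = +0.18 V, n = 1.
Overall reaction: Na⁺(aq) + K(s) → Na(s) + K⁺(aq); Q = [K⁺]^1/[Na⁺]^1.
From E = E° − (0.0592/n) log Q: log Q = (E° − E)·n/0.0592 = (+0.18 − (+0.224))·1/0.0592 = -0.7432.
So 1·log[Na⁺] = 1·log(0.0573) − log Q = -1.2418 − (-0.7432) = -0.4986; [Na⁺] = 10^(-0.4986) ≈ 0.32 M.

0.32 M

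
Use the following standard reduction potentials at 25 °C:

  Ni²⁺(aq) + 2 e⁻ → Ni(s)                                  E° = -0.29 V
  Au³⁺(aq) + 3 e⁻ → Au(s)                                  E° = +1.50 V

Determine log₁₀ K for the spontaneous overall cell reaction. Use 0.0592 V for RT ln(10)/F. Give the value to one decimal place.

Cathode: Au³⁺/Au; anode: Ni²⁺/Ni. E°cell = +1.79 V, n = 6.
log K = nE°cell / 0.0592 = (6)(+1.79) / 0.0592 = 181.4.

181.4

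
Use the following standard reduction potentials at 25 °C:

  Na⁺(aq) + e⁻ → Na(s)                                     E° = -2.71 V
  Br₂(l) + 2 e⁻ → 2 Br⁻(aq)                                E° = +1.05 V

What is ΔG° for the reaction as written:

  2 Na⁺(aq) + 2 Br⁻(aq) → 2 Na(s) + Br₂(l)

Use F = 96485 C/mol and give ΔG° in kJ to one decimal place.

+725.6 kJ

As written, Na⁺/Na is reduced (cathode) and Br₂/Br⁻ is oxidised (anode), so E°cell = (-2.71) − (+1.05) = -3.76 V.
Balancing electrons gives n = 2.
ΔG° = −nFE° = −(2)(96485)(-3.76) = 725,567 J = +725.6 kJ.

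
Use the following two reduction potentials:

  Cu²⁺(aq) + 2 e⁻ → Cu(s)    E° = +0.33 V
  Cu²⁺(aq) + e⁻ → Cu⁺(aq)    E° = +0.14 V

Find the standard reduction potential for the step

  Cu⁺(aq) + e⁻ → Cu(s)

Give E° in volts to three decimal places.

+0.520 V

Sequential free energies add, so n₃E°₃ = n₁E°₁ + n₂E°₂.
With n₃ = 2, and the known step contributing 1×(+0.14) V, the unknown satisfies 1·E° = 2×(+0.33) − 1×(+0.14) = +0.520.
E° = +0.520 / 1 = +0.520 V.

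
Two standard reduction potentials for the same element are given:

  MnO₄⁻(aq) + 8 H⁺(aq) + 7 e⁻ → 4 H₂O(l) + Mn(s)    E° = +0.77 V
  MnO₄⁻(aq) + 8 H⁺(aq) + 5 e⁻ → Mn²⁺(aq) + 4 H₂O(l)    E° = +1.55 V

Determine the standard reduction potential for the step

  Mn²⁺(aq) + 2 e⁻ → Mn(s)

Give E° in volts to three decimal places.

-1.180 V

Sequential free energies add, so n₃E°₃ = n₁E°₁ + n₂E°₂.
With n₃ = 7, and the known step contributing 5×(+1.55) V, the unknown satisfies 2·E° = 7×(+0.77) − 5×(+1.55) = -2.360.
E° = -2.360 / 2 = -1.180 V.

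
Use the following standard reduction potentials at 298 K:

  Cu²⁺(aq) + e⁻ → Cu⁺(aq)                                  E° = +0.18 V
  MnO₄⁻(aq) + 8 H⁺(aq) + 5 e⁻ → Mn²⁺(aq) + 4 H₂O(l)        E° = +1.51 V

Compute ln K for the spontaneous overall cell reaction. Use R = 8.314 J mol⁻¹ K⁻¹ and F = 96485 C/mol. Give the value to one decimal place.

Cathode: MnO₄⁻/Mn²⁺; anode: Cu²⁺/Cu⁺. E°cell = (+1.51) − (+0.18) = +1.33 V, with n = 5.
ΔG° = −nFE° = −RT ln K, so ln K = nFE°/(RT) = (5)(96485)(+1.33) / ((8.314)(298)) = 258.973.

259.0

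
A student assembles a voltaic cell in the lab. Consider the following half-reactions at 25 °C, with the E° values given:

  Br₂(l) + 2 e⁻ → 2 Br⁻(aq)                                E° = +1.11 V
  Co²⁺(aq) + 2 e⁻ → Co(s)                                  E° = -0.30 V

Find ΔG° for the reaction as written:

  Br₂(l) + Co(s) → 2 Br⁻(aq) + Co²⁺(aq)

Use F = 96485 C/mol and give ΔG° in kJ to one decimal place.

As written, Br₂/Br⁻ is reduced (cathode) and Co²⁺/Co is oxidised (anode), so E°cell = (+1.11) − (-0.30) = +1.41 V.
Balancing electrons gives n = 2.
ΔG° = −nFE° = −(2)(96485)(+1.41) = -272,088 J = -272.1 kJ.

-272.1 kJ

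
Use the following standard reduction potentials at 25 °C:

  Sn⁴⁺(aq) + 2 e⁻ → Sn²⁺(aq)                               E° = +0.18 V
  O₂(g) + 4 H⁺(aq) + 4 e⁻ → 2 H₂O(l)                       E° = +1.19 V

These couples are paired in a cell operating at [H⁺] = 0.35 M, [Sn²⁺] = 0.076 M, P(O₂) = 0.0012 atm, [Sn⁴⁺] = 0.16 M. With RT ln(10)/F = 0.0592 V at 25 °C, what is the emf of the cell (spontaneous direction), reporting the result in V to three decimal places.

O₂/H₂O is the cathode (higher E°), Sn⁴⁺/Sn²⁺ the anode: E°cell = +1.19 − (+0.18) = +1.01 V, n = 4.
Overall: O₂(g) + 4 H⁺(aq) + 2 Sn²⁺(aq) → 2 H₂O(l) + 2 Sn⁴⁺(aq)
Q = [Sn⁴⁺]^2 / (P(O₂)·[H⁺]^4·[Sn²⁺]^2); log Q = 5.391.
E = E° − (0.0592/n) log Q = +1.01 − (0.0592/4)(5.391) = +0.930 V.

+0.930 V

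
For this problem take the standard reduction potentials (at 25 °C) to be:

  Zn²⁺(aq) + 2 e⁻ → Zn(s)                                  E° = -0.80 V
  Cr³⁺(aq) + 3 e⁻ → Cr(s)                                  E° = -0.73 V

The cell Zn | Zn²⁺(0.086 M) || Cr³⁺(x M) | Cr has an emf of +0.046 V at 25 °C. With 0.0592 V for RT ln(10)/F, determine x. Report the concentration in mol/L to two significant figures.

Cr³⁺/Cr is the cathode, Zn²⁺/Zn the anode: E°cell = +0.07 V, n = 6.
Overall reaction: 2 Cr³⁺(aq) + 3 Zn(s) → 2 Cr(s) + 3 Zn²⁺(aq); Q = [Zn²⁺]^3/[Cr³⁺]^2.
From E = E° − (0.0592/n) log Q: log Q = (E° − E)·n/0.0592 = (+0.07 − (+0.046))·6/0.0592 = 2.4324.
So 2·log[Cr³⁺] = 3·log(0.086) − log Q = -3.1965 − (2.4324) = -5.6289; log[Cr³⁺] = -5.6289 / 2 = -2.8144; [Cr³⁺] = 10^(-2.8144) ≈ 0.0015 M.

0.0015 M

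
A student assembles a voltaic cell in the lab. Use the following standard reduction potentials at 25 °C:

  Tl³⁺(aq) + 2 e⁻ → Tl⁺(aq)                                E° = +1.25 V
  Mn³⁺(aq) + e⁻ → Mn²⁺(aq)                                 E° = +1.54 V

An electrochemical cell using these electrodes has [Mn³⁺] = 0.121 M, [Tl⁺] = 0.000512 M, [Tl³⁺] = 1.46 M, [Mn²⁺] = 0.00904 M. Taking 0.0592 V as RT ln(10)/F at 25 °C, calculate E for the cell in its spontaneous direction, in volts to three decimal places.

+0.254 V

Mn³⁺/Mn²⁺ is the cathode (higher E°), Tl³⁺/Tl⁺ the anode: E°cell = +1.54 − (+1.25) = +0.29 V, n = 2.
Overall: 2 Mn³⁺(aq) + Tl⁺(aq) → 2 Mn²⁺(aq) + Tl³⁺(aq)
Q = [Mn²⁺]^2·[Tl³⁺] / ([Mn³⁺]^2·[Tl⁺]); log Q = 1.202.
E = E° − (0.0592/n) log Q = +0.29 − (0.0592/2)(1.202) = +0.254 V.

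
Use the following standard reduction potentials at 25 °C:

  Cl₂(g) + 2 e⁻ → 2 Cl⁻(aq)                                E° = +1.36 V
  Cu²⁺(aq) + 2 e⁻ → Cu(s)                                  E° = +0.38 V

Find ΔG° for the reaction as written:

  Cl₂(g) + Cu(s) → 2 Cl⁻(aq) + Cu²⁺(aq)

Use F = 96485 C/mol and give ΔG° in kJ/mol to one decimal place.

As written, Cl₂/Cl⁻ is reduced (cathode) and Cu²⁺/Cu is oxidised (anode), so E°cell = (+1.36) − (+0.38) = +0.98 V.
Balancing electrons gives n = 2.
ΔG° = −nFE° = −(2)(96485)(+0.98) = -189,111 J = -189.1 kJ/mol.

-189.1 kJ/mol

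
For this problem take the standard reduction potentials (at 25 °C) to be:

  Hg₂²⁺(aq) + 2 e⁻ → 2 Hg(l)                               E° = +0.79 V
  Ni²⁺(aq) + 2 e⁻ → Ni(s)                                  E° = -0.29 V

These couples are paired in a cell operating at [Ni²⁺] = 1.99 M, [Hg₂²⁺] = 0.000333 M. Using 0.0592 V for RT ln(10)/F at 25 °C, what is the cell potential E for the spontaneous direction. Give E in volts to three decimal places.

Hg₂²⁺/Hg is the cathode (higher E°), Ni²⁺/Ni the anode: E°cell = +0.79 − (-0.29) = +1.08 V, n = 2.
Overall: Hg₂²⁺(aq) + Ni(s) → 2 Hg(l) + Ni²⁺(aq)
Q = [Ni²⁺] / ([Hg₂²⁺]); log Q = 3.776.
E = E° − (0.0592/n) log Q = +1.08 − (0.0592/2)(3.776) = +0.968 V.

+0.968 V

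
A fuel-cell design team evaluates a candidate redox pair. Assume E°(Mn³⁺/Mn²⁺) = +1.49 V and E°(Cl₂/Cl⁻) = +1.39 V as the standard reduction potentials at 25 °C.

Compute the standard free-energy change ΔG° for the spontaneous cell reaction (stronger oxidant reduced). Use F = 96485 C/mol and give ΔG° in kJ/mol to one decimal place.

Mn³⁺/Mn²⁺ (E° = +1.49 V) is the cathode; Cl₂/Cl⁻ (E° = +1.39 V) is the anode, so E°cell = +0.10 V.
Balancing electrons gives n = 2 (lcm of 1 and 2).
ΔG° = −nFE° = −(2)(96485)(+0.10) = -19,297 J = -19.3 kJ/mol.

-19.3 kJ/mol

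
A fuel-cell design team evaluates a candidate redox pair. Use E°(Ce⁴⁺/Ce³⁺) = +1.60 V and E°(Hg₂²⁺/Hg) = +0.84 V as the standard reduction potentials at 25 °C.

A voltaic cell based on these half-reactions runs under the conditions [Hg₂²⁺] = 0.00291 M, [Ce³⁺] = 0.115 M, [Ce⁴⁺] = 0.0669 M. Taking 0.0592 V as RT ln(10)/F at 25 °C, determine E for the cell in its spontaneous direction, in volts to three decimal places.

+0.821 V

Ce⁴⁺/Ce³⁺ is the cathode (higher E°), Hg₂²⁺/Hg the anode: E°cell = +1.60 − (+0.84) = +0.76 V, n = 2.
Overall: 2 Ce⁴⁺(aq) + 2 Hg(l) → 2 Ce³⁺(aq) + Hg₂²⁺(aq)
Q = [Ce³⁺]^2·[Hg₂²⁺] / ([Ce⁴⁺]^2); log Q = -2.066.
E = E° − (0.0592/n) log Q = +0.76 − (0.0592/2)(-2.066) = +0.821 V.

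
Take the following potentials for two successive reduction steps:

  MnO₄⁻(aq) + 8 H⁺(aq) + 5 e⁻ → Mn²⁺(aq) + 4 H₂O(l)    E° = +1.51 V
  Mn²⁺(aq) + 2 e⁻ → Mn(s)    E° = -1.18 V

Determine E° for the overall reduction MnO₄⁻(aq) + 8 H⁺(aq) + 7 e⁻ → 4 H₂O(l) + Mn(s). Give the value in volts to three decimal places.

Adding the free-energy changes (−nFE°) of the two steps gives −n₃FE°₃ = −n₁FE°₁ − n₂FE°₂.
E°₃ = (5×+1.51 + 2×-1.18) / 7 = (+5.190) / 7 = +0.741 V.

+0.741 V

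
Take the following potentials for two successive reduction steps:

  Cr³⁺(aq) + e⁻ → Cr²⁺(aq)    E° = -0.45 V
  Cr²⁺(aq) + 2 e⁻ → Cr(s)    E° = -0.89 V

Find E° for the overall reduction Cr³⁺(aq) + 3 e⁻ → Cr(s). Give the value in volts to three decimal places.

Standard free energies of sequential steps add: ΔG°₃ = ΔG°₁ + ΔG°₂, so n₃E°₃ = n₁E°₁ + n₂E°₂.
E°₃ = (1×-0.45 + 2×-0.89) / 3 = (-2.230) / 3 = -0.743 V.

-0.743 V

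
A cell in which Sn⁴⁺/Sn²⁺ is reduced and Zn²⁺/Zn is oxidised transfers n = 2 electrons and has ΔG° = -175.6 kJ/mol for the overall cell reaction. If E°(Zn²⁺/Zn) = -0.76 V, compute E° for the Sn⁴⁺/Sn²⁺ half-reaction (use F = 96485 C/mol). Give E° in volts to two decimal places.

E°cell = −ΔG°/(nF) = −(-175.6×10³)/((2)(96485)) = +0.910 V.
Since Sn⁴⁺/Sn²⁺ is the cathode and Zn²⁺/Zn the anode, E°cell = E°(Sn⁴⁺/Sn²⁺) − E°(Zn²⁺/Zn).
So E°(Sn⁴⁺/Sn²⁺) = E°cell + E°(Zn²⁺/Zn) = +0.910 + (-0.76) = +0.15 V.

+0.15 V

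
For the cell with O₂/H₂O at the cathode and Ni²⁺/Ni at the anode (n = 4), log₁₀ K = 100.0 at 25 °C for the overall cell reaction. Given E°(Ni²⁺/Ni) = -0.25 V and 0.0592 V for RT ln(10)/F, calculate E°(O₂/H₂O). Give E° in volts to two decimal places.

E°cell = (0.0592/n)·log K = (0.0592/4)(100.0) = +1.480 V.
Since O₂/H₂O is the cathode and Ni²⁺/Ni the anode, E°cell = E°(O₂/H₂O) − E°(Ni²⁺/Ni).
So E°(O₂/H₂O) = E°cell + E°(Ni²⁺/Ni) = +1.480 + (-0.25) = +1.23 V.

+1.23 V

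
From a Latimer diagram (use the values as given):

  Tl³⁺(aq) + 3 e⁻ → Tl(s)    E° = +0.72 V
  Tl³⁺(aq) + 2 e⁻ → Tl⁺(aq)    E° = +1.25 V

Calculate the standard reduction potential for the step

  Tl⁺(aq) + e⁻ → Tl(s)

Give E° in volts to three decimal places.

-0.340 V

Sequential free energies add, so n₃E°₃ = n₁E°₁ + n₂E°₂.
With n₃ = 3, and the known step contributing 2×(+1.25) V, the unknown satisfies 1·E° = 3×(+0.72) − 2×(+1.25) = -0.340.
E° = -0.340 / 1 = -0.340 V.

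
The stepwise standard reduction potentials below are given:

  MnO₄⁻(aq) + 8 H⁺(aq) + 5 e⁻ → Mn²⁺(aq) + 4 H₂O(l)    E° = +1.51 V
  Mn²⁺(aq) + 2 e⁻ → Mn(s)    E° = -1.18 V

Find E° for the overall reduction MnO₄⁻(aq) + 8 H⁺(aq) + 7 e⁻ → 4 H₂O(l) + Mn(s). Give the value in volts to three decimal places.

+0.741 V

Adding the free-energy changes (−nFE°) of the two steps gives −n₃FE°₃ = −n₁FE°₁ − n₂FE°₂.
E°₃ = (5×+1.51 + 2×-1.18) / 7 = (+5.190) / 7 = +0.741 V.
Simply averaging or adding the two E° values would be wrong; the electron-weighted sum is required.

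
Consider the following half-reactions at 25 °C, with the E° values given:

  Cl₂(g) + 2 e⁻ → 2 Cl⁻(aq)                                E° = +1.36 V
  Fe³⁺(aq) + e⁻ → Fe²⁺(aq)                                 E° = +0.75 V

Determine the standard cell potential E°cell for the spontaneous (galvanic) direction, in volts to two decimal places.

The Cl₂/Cl⁻ couple has the higher reduction potential, so it is the cathode; Fe³⁺/Fe²⁺ is oxidised at the anode.
E°cell = E°(cathode) − E°(anode) = (+1.36) − (+0.75) = +0.61 V.
Since E°cell > 0, the reaction is spontaneous under standard conditions.

+0.61 V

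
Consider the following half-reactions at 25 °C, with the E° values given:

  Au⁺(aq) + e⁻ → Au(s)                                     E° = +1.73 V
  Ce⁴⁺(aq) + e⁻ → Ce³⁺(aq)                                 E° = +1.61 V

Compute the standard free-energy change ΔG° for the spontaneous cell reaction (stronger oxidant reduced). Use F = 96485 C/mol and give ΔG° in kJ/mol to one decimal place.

-11.6 kJ/mol

Au⁺/Au (E° = +1.73 V) is the cathode; Ce⁴⁺/Ce³⁺ (E° = +1.61 V) is the anode, so E°cell = +0.12 V.
Balancing electrons gives n = 1 (lcm of 1 and 1).
ΔG° = −nFE° = −(1)(96485)(+0.12) = -11,578 J = -11.6 kJ/mol.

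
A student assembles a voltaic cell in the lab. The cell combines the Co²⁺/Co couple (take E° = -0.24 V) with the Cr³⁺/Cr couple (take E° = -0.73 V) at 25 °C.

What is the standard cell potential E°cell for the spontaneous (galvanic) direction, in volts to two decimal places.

+0.49 V

The Co²⁺/Co couple has the higher reduction potential, so it is the cathode; Cr³⁺/Cr is oxidised at the anode.
E°cell = E°(cathode) − E°(anode) = (-0.24) − (-0.73) = +0.49 V.
Since E°cell > 0, the reaction is spontaneous under standard conditions.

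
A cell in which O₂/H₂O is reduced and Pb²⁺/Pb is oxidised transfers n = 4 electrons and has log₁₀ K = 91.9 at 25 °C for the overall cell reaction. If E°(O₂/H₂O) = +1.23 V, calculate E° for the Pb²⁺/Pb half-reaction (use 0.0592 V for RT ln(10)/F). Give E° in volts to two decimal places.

E°cell = (0.0592/n)·log K = (0.0592/4)(91.9) = +1.360 V.
Since O₂/H₂O is the cathode and Pb²⁺/Pb the anode, E°cell = E°(O₂/H₂O) − E°(Pb²⁺/Pb).
So E°(Pb²⁺/Pb) = E°(O₂/H₂O) − E°cell = (+1.23) − (+1.360) = -0.13 V.

-0.13 V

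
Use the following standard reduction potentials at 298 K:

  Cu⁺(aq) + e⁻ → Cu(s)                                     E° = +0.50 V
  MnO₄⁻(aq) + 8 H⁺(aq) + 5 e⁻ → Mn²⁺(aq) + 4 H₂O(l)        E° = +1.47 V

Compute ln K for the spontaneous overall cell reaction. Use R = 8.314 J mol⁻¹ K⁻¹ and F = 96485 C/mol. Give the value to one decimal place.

188.9

Cathode: MnO₄⁻/Mn²⁺; anode: Cu⁺/Cu. E°cell = (+1.47) − (+0.50) = +0.97 V, with n = 5.
ΔG° = −nFE° = −RT ln K, so ln K = nFE°/(RT) = (5)(96485)(+0.97) / ((8.314)(298)) = 188.875.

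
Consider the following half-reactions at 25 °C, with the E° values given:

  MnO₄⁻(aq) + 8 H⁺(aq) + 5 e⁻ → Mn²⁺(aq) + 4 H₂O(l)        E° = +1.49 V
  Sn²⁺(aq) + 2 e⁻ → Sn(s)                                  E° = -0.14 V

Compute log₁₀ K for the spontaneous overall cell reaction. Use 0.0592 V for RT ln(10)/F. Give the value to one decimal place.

Cathode: MnO₄⁻/Mn²⁺; anode: Sn²⁺/Sn. E°cell = +1.63 V, n = 10.
log K = nE°cell / 0.0592 = (10)(+1.63) / 0.0592 = 275.3.

275.3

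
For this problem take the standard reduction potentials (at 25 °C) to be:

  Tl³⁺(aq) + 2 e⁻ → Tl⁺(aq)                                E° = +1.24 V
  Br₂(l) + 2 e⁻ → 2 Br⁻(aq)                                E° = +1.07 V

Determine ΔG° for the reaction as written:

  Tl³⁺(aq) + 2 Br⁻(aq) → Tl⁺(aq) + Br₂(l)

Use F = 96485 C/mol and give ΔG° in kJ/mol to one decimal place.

As written, Tl³⁺/Tl⁺ is reduced (cathode) and Br₂/Br⁻ is oxidised (anode), so E°cell = (+1.24) − (+1.07) = +0.17 V.
Balancing electrons gives n = 2.
ΔG° = −nFE° = −(2)(96485)(+0.17) = -32,805 J = -32.8 kJ/mol.

-32.8 kJ/mol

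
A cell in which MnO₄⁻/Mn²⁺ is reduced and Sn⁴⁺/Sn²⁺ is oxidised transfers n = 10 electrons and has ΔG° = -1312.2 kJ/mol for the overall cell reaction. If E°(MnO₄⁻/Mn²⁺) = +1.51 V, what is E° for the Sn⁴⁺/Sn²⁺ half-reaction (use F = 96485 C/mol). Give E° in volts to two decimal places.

+0.15 V

E°cell = −ΔG°/(nF) = −(-1312.2×10³)/((10)(96485)) = +1.360 V.
Since MnO₄⁻/Mn²⁺ is the cathode and Sn⁴⁺/Sn²⁺ the anode, E°cell = E°(MnO₄⁻/Mn²⁺) − E°(Sn⁴⁺/Sn²⁺).
So E°(Sn⁴⁺/Sn²⁺) = E°(MnO₄⁻/Mn²⁺) − E°cell = (+1.51) − (+1.360) = +0.15 V.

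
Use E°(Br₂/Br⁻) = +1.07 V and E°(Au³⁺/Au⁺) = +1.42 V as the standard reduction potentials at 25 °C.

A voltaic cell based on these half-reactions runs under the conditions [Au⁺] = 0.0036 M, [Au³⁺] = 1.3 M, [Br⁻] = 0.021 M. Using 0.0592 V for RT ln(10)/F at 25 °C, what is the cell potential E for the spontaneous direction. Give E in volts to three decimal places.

+0.326 V

Au³⁺/Au⁺ is the cathode (higher E°), Br₂/Br⁻ the anode: E°cell = +1.42 − (+1.07) = +0.35 V, n = 2.
Overall: Au³⁺(aq) + 2 Br⁻(aq) → Au⁺(aq) + Br₂(l)
Q = [Au⁺] / ([Au³⁺]·[Br⁻]^2); log Q = 0.798.
E = E° − (0.0592/n) log Q = +0.35 − (0.0592/2)(0.798) = +0.326 V.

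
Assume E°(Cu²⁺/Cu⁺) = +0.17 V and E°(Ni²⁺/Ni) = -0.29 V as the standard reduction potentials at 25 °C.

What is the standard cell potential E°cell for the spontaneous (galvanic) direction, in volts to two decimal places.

The Cu²⁺/Cu⁺ couple has the higher reduction potential, so it is the cathode; Ni²⁺/Ni is oxidised at the anode.
E°cell = E°(cathode) − E°(anode) = (+0.17) − (-0.29) = +0.46 V.

+0.46 V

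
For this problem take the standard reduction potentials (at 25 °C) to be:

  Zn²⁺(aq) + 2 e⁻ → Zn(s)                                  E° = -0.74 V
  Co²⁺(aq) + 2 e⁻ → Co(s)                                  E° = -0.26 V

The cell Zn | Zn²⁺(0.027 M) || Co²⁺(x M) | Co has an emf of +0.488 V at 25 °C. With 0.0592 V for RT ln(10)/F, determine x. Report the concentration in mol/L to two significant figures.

Co²⁺/Co is the cathode, Zn²⁺/Zn the anode: E°cell = +0.48 V, n = 2.
Overall reaction: Co²⁺(aq) + Zn(s) → Co(s) + Zn²⁺(aq); Q = [Zn²⁺]^1/[Co²⁺]^1.
From E = E° − (0.0592/n) log Q: log Q = (E° − E)·n/0.0592 = (+0.48 − (+0.488))·2/0.0592 = -0.2703.
So 1·log[Co²⁺] = 1·log(0.027) − log Q = -1.5686 − (-0.2703) = -1.2983; [Co²⁺] = 10^(-1.2983) ≈ 0.050 M.

0.050 M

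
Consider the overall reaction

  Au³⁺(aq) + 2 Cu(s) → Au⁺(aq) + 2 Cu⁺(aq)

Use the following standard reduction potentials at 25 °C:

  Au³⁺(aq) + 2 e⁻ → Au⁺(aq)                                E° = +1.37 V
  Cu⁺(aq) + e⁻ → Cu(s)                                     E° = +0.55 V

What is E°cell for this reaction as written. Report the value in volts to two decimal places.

+0.82 V

The Au³⁺/Au⁺ couple has the higher reduction potential, so it is the cathode; Cu⁺/Cu is oxidised at the anode.
E°cell = E°(cathode) − E°(anode) = (+1.37) − (+0.55) = +0.82 V.
Since E°cell > 0, the reaction is spontaneous under standard conditions.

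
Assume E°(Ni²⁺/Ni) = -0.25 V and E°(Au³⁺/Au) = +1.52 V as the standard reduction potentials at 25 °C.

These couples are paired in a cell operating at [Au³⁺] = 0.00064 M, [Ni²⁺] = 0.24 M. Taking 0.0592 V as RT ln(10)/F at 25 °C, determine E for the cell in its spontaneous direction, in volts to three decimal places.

Au³⁺/Au is the cathode (higher E°), Ni²⁺/Ni the anode: E°cell = +1.52 − (-0.25) = +1.77 V, n = 6.
Overall: 2 Au³⁺(aq) + 3 Ni(s) → 2 Au(s) + 3 Ni²⁺(aq)
Q = [Ni²⁺]^3 / ([Au³⁺]^2); log Q = 4.528.
E = E° − (0.0592/n) log Q = +1.77 − (0.0592/6)(4.528) = +1.725 V.

+1.725 V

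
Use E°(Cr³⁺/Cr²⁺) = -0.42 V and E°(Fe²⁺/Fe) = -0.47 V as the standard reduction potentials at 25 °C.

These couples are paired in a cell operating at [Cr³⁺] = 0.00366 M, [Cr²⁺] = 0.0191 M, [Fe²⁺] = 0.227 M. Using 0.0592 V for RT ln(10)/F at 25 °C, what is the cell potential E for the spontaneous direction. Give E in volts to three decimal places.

Cr³⁺/Cr²⁺ is the cathode (higher E°), Fe²⁺/Fe the anode: E°cell = -0.42 − (-0.47) = +0.05 V, n = 2.
Overall: 2 Cr³⁺(aq) + Fe(s) → 2 Cr²⁺(aq) + Fe²⁺(aq)
Q = [Cr²⁺]^2·[Fe²⁺] / ([Cr³⁺]^2); log Q = 0.791.
E = E° − (0.0592/n) log Q = +0.05 − (0.0592/2)(0.791) = +0.027 V.

+0.027 V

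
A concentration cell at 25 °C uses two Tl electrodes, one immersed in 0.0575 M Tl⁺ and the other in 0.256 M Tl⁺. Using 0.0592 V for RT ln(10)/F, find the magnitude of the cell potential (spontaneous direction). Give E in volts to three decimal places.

For a concentration cell E°cell = 0. The 0.256 M side is the cathode (reduction is favoured where [Tl⁺] is higher).
With n = 1, E = −(0.0592/1) log([Tl⁺]ₐₙ/[Tl⁺]꜀ₐₜ) = −(0.0592/1) log(0.0575/0.256) = −(0.0592/1)(-0.649) = +0.038 V.

+0.038 V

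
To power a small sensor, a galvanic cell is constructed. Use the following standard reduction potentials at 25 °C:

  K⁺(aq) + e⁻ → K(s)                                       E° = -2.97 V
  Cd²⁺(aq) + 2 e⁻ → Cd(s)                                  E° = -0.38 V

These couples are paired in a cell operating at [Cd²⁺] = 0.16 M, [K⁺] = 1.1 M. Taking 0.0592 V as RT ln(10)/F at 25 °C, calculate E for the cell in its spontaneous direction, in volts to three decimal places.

+2.564 V

Cd²⁺/Cd is the cathode (higher E°), K⁺/K the anode: E°cell = -0.38 − (-2.97) = +2.59 V, n = 2.
Overall: Cd²⁺(aq) + 2 K(s) → Cd(s) + 2 K⁺(aq)
Q = [K⁺]^2 / ([Cd²⁺]); log Q = 0.879.
E = E° − (0.0592/n) log Q = +2.59 − (0.0592/2)(0.879) = +2.564 V.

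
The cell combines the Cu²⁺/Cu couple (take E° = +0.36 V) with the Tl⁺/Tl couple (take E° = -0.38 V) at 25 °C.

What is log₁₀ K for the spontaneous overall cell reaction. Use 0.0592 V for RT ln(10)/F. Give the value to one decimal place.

Cathode: Cu²⁺/Cu; anode: Tl⁺/Tl. E°cell = +0.74 V, n = 2.
log K = nE°cell / 0.0592 = (2)(+0.74) / 0.0592 = 25.0.

25.0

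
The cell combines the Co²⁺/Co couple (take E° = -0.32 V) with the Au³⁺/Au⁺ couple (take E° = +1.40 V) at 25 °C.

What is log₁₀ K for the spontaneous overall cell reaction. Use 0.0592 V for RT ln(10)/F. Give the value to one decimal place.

Cathode: Au³⁺/Au⁺; anode: Co²⁺/Co. E°cell = +1.72 V, n = 2.
log K = nE°cell / 0.0592 = (2)(+1.72) / 0.0592 = 58.1.

58.1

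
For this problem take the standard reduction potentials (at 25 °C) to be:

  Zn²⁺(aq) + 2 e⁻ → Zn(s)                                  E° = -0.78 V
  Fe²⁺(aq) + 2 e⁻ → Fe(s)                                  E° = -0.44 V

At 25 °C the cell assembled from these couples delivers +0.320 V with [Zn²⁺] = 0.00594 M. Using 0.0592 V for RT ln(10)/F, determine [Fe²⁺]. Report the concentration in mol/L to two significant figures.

Fe²⁺/Fe is the cathode, Zn²⁺/Zn the anode: E°cell = +0.34 V, n = 2.
Overall reaction: Fe²⁺(aq) + Zn(s) → Fe(s) + Zn²⁺(aq); Q = [Zn²⁺]^1/[Fe²⁺]^1.
From E = E° − (0.0592/n) log Q: log Q = (E° − E)·n/0.0592 = (+0.34 − (+0.320))·2/0.0592 = 0.6757.
So 1·log[Fe²⁺] = 1·log(0.00594) − log Q = -2.2262 − (0.6757) = -2.9019; [Fe²⁺] = 10^(-2.9019) ≈ 0.0013 M.

0.0013 M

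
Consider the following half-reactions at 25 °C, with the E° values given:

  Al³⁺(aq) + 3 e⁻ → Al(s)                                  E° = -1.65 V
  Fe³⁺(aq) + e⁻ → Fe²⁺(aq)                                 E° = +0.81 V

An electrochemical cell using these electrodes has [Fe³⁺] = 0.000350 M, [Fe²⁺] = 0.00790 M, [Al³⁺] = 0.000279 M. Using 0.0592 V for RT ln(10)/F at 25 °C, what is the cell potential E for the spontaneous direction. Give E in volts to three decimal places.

+2.450 V

Fe³⁺/Fe²⁺ is the cathode (higher E°), Al³⁺/Al the anode: E°cell = +0.81 − (-1.65) = +2.46 V, n = 3.
Overall: 3 Fe³⁺(aq) + Al(s) → 3 Fe²⁺(aq) + Al³⁺(aq)
Q = [Fe²⁺]^3·[Al³⁺] / ([Fe³⁺]^3); log Q = 0.506.
E = E° − (0.0592/n) log Q = +2.46 − (0.0592/3)(0.506) = +2.450 V.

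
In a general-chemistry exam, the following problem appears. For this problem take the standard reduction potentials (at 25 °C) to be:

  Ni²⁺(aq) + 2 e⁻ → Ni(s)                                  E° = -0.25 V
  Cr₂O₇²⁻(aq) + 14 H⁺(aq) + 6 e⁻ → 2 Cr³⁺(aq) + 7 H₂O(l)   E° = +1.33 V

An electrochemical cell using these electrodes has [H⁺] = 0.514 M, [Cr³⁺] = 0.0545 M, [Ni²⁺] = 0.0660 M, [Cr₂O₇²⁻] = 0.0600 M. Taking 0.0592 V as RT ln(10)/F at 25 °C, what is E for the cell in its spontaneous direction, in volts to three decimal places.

Cr₂O₇²⁻/Cr³⁺ is the cathode (higher E°), Ni²⁺/Ni the anode: E°cell = +1.33 − (-0.25) = +1.58 V, n = 6.
Overall: Cr₂O₇²⁻(aq) + 14 H⁺(aq) + 3 Ni(s) → 2 Cr³⁺(aq) + 7 H₂O(l) + 3 Ni²⁺(aq)
Q = [Cr³⁺]^2·[Ni²⁺]^3 / ([Cr₂O₇²⁻]·[H⁺]^14); log Q = -0.800.
E = E° − (0.0592/n) log Q = +1.58 − (0.0592/6)(-0.800) = +1.588 V.

+1.588 V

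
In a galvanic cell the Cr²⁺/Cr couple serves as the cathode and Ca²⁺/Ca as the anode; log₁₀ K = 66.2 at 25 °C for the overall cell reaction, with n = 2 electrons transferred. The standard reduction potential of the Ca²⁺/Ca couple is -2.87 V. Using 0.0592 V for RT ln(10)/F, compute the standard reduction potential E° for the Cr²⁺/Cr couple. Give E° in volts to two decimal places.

-0.91 V

E°cell = (0.0592/n)·log K = (0.0592/2)(66.2) = +1.960 V.
Since Cr²⁺/Cr is the cathode and Ca²⁺/Ca the anode, E°cell = E°(Cr²⁺/Cr) − E°(Ca²⁺/Ca).
So E°(Cr²⁺/Cr) = E°cell + E°(Ca²⁺/Ca) = +1.960 + (-2.87) = -0.91 V.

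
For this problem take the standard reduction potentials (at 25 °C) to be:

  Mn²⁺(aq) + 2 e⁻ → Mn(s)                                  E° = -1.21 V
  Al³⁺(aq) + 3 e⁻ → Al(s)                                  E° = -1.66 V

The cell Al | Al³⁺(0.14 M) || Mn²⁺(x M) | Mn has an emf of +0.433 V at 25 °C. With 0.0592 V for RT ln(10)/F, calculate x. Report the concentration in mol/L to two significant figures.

0.072 M

Mn²⁺/Mn is the cathode, Al³⁺/Al the anode: E°cell = +0.45 V, n = 6.
Overall reaction: 3 Mn²⁺(aq) + 2 Al(s) → 3 Mn(s) + 2 Al³⁺(aq); Q = [Al³⁺]^2/[Mn²⁺]^3.
From E = E° − (0.0592/n) log Q: log Q = (E° − E)·n/0.0592 = (+0.45 − (+0.433))·6/0.0592 = 1.7230.
So 3·log[Mn²⁺] = 2·log(0.14) − log Q = -1.7077 − (1.7230) = -3.4307; log[Mn²⁺] = -3.4307 / 3 = -1.1436; [Mn²⁺] = 10^(-1.1436) ≈ 0.072 M.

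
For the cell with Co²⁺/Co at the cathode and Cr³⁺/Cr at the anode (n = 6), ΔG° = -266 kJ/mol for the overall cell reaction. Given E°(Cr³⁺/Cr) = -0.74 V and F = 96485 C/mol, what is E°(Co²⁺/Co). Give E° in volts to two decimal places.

E°cell = −ΔG°/(nF) = −(-266×10³)/((6)(96485)) = +0.459 V.
Since Co²⁺/Co is the cathode and Cr³⁺/Cr the anode, E°cell = E°(Co²⁺/Co) − E°(Cr³⁺/Cr).
So E°(Co²⁺/Co) = E°cell + E°(Cr³⁺/Cr) = +0.459 + (-0.74) = -0.28 V.

-0.28 V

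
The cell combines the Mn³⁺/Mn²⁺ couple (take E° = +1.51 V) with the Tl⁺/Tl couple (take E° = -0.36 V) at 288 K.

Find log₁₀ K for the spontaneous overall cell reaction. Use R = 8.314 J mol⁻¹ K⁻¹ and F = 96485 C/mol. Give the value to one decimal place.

Cathode: Mn³⁺/Mn²⁺; anode: Tl⁺/Tl. E°cell = (+1.51) − (-0.36) = +1.87 V, with n = 1.
ΔG° = −nFE° = −RT ln K, so ln K = nFE°/(RT) = (1)(96485)(+1.87) / ((8.314)(288)) = 75.353.
log₁₀ K = 75.353 / ln 10 = 32.7.

32.7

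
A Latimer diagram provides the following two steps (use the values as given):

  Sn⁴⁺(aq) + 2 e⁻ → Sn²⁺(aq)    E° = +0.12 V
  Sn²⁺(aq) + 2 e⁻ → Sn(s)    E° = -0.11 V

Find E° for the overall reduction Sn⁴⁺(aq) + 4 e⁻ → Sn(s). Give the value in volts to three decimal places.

+0.005 V

Since ΔG° = −nFE° is additive over sequential reductions, n₃E°₃ = n₁E°₁ + n₂E°₂.
E°₃ = (2×+0.12 + 2×-0.11) / 4 = (+0.020) / 4 = +0.005 V.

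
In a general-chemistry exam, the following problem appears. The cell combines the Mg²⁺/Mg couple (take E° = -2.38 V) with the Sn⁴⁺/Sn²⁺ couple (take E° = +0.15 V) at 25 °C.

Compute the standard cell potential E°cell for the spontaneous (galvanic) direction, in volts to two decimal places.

+2.53 V

The Sn⁴⁺/Sn²⁺ couple has the higher reduction potential, so it is the cathode; Mg²⁺/Mg is oxidised at the anode.
E°cell = E°(cathode) − E°(anode) = (+0.15) − (-2.38) = +2.53 V.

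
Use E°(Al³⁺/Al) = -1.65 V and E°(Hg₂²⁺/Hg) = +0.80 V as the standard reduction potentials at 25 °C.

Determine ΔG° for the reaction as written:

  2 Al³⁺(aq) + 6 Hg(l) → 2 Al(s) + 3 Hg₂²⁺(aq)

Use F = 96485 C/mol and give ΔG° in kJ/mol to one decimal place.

+1418.3 kJ/mol

As written, Al³⁺/Al is reduced (cathode) and Hg₂²⁺/Hg is oxidised (anode), so E°cell = (-1.65) − (+0.80) = -2.45 V.
Balancing electrons gives n = 6.
ΔG° = −nFE° = −(6)(96485)(-2.45) = 1,418,330 J = +1418.3 kJ/mol.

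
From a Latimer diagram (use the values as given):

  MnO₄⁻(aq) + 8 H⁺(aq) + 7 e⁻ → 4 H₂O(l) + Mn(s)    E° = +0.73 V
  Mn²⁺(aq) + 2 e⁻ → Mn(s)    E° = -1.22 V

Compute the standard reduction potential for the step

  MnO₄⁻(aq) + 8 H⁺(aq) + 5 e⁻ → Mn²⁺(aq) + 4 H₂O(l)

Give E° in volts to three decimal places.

+1.510 V

Sequential free energies add, so n₃E°₃ = n₁E°₁ + n₂E°₂.
With n₃ = 7, and the known step contributing 2×(-1.22) V, the unknown satisfies 5·E° = 7×(+0.73) − 2×(-1.22) = +7.550.
E° = +7.550 / 5 = +1.510 V.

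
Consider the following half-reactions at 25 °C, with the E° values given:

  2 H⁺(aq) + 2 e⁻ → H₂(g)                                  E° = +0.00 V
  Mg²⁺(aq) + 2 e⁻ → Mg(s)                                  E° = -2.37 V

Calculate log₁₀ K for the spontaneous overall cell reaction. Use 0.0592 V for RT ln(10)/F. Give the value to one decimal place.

80.1

Cathode: H⁺/H₂; anode: Mg²⁺/Mg. E°cell = +2.37 V, n = 2.
log K = nE°cell / 0.0592 = (2)(+2.37) / 0.0592 = 80.1.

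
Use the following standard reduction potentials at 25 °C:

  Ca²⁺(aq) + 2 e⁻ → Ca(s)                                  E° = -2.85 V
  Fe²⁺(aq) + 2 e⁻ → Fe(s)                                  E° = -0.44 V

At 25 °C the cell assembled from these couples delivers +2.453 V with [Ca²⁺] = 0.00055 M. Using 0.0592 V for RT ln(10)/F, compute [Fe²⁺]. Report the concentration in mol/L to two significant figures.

Fe²⁺/Fe is the cathode, Ca²⁺/Ca the anode: E°cell = +2.41 V, n = 2.
Overall reaction: Fe²⁺(aq) + Ca(s) → Fe(s) + Ca²⁺(aq); Q = [Ca²⁺]^1/[Fe²⁺]^1.
From E = E° − (0.0592/n) log Q: log Q = (E° − E)·n/0.0592 = (+2.41 − (+2.453))·2/0.0592 = -1.4527.
So 1·log[Fe²⁺] = 1·log(0.00055) − log Q = -3.2596 − (-1.4527) = -1.8069; [Fe²⁺] = 10^(-1.8069) ≈ 0.016 M.

0.016 M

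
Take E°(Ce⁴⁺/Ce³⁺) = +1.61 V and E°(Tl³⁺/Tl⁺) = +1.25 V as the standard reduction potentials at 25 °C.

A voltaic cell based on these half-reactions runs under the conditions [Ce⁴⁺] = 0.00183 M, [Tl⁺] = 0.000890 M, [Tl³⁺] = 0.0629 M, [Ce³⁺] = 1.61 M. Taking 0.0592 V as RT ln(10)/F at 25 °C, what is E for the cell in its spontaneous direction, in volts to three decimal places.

Ce⁴⁺/Ce³⁺ is the cathode (higher E°), Tl³⁺/Tl⁺ the anode: E°cell = +1.61 − (+1.25) = +0.36 V, n = 2.
Overall: 2 Ce⁴⁺(aq) + Tl⁺(aq) → 2 Ce³⁺(aq) + Tl³⁺(aq)
Q = [Ce³⁺]^2·[Tl³⁺] / ([Ce⁴⁺]^2·[Tl⁺]); log Q = 7.738.
E = E° − (0.0592/n) log Q = +0.36 − (0.0592/2)(7.738) = +0.131 V.

+0.131 V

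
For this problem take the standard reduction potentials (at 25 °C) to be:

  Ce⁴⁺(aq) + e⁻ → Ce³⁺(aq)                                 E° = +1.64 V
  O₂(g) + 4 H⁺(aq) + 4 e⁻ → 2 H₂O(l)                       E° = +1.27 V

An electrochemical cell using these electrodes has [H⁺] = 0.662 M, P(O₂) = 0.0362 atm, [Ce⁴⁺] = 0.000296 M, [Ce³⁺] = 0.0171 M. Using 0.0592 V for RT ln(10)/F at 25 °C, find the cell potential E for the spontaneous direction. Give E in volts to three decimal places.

+0.298 V

Ce⁴⁺/Ce³⁺ is the cathode (higher E°), O₂/H₂O the anode: E°cell = +1.64 − (+1.27) = +0.37 V, n = 4.
Overall: 4 Ce⁴⁺(aq) + 2 H₂O(l) → 4 Ce³⁺(aq) + O₂(g) + 4 H⁺(aq)
Q = [Ce³⁺]^4·P(O₂)·[H⁺]^4 / ([Ce⁴⁺]^4); log Q = 4.889.
E = E° − (0.0592/n) log Q = +0.37 − (0.0592/4)(4.889) = +0.298 V.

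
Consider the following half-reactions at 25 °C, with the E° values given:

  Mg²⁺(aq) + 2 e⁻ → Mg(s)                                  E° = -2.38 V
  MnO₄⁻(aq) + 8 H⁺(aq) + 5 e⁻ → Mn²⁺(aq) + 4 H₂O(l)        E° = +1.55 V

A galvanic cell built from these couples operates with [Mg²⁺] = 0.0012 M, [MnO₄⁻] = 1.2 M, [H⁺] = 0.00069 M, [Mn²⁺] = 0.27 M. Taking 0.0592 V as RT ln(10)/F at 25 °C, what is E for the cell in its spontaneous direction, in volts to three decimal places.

+3.725 V

MnO₄⁻/Mn²⁺ is the cathode (higher E°), Mg²⁺/Mg the anode: E°cell = +1.55 − (-2.38) = +3.93 V, n = 10.
Overall: 2 MnO₄⁻(aq) + 16 H⁺(aq) + 5 Mg(s) → 2 Mn²⁺(aq) + 8 H₂O(l) + 5 Mg²⁺(aq)
Q = [Mn²⁺]^2·[Mg²⁺]^5 / ([MnO₄⁻]^2·[H⁺]^16); log Q = 34.679.
E = E° − (0.0592/n) log Q = +3.93 − (0.0592/10)(34.679) = +3.725 V.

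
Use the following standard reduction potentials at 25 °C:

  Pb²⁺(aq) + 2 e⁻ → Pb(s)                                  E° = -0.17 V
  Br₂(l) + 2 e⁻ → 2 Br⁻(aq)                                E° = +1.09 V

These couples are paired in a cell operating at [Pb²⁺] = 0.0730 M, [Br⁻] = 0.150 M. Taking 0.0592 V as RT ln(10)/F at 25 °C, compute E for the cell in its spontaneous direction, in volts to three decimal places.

Br₂/Br⁻ is the cathode (higher E°), Pb²⁺/Pb the anode: E°cell = +1.09 − (-0.17) = +1.26 V, n = 2.
Overall: Br₂(l) + Pb(s) → 2 Br⁻(aq) + Pb²⁺(aq)
Q = [Br⁻]^2·[Pb²⁺]; log Q = -2.784.
E = E° − (0.0592/n) log Q = +1.26 − (0.0592/2)(-2.784) = +1.342 V.

+1.342 V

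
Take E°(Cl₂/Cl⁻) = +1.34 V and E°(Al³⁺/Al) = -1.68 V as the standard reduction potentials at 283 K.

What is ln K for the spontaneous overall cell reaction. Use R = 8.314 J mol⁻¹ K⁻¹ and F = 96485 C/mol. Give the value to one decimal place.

743.1

Cathode: Cl₂/Cl⁻; anode: Al³⁺/Al. E°cell = (+1.34) − (-1.68) = +3.02 V, with n = 6.
ΔG° = −nFE° = −RT ln K, so ln K = nFE°/(RT) = (6)(96485)(+3.02) / ((8.314)(283)) = 743.056.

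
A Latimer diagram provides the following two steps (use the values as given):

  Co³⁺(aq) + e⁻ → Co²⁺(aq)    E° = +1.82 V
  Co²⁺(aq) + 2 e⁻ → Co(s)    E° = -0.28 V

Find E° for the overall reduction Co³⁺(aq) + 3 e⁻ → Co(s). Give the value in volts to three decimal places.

+0.420 V

Since ΔG° = −nFE° is additive over sequential reductions, n₃E°₃ = n₁E°₁ + n₂E°₂.
E°₃ = (1×+1.82 + 2×-0.28) / 3 = (+1.260) / 3 = +0.420 V.
Simply averaging or adding the two E° values would be wrong; the electron-weighted sum is required.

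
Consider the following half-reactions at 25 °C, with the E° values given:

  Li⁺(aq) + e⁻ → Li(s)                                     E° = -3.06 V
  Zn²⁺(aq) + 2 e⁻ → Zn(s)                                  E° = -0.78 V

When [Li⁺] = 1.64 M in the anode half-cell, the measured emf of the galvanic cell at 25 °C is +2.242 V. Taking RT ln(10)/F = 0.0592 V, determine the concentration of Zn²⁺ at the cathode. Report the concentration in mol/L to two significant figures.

0.14 M

Zn²⁺/Zn is the cathode, Li⁺/Li the anode: E°cell = +2.28 V, n = 2.
Overall reaction: Zn²⁺(aq) + 2 Li(s) → Zn(s) + 2 Li⁺(aq); Q = [Li⁺]^2/[Zn²⁺]^1.
From E = E° − (0.0592/n) log Q: log Q = (E° − E)·n/0.0592 = (+2.28 − (+2.242))·2/0.0592 = 1.2838.
So 1·log[Zn²⁺] = 2·log(1.64) − log Q = 0.4297 − (1.2838) = -0.8541; [Zn²⁺] = 10^(-0.8541) ≈ 0.14 M.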